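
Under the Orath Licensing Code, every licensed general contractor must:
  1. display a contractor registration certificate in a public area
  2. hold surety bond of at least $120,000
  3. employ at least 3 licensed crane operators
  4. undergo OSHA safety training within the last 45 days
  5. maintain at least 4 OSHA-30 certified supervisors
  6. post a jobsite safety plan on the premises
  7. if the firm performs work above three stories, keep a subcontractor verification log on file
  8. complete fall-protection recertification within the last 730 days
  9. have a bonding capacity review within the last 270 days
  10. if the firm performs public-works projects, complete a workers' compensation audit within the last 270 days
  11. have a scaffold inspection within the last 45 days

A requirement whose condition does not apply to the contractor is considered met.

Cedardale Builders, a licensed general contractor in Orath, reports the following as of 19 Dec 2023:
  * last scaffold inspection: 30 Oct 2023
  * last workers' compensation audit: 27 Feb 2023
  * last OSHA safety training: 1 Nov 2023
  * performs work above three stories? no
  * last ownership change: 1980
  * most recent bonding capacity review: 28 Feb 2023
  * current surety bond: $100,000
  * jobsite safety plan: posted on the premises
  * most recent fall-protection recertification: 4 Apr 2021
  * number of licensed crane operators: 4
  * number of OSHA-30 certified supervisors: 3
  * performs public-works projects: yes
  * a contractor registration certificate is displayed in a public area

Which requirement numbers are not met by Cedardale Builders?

1. contractor registration certificate present → met
2. surety bond $100,000 < $120,000 → not met
3. licensed crane operators 4 ≥ 3 → met
4. OSHA safety training 48 days ago vs limit 45 → not met
5. OSHA-30 certified supervisors 3 < 4 → not met
6. jobsite safety plan present → met
7. condition 'performs work above three stories' does not hold → requirement n/a → met
8. fall-protection recertification 989 days ago vs limit 730 → not met
9. bonding capacity review 294 days ago vs limit 270 → not met
10. condition 'performs public-works projects' holds; workers' compensation audit 295 days ago vs limit 270 → not met
11. scaffold inspection 50 days ago vs limit 45 → not met
Not met: 2, 4, 5, 8, 9, 10, 11

2, 4, 5, 8, 9, 10, 11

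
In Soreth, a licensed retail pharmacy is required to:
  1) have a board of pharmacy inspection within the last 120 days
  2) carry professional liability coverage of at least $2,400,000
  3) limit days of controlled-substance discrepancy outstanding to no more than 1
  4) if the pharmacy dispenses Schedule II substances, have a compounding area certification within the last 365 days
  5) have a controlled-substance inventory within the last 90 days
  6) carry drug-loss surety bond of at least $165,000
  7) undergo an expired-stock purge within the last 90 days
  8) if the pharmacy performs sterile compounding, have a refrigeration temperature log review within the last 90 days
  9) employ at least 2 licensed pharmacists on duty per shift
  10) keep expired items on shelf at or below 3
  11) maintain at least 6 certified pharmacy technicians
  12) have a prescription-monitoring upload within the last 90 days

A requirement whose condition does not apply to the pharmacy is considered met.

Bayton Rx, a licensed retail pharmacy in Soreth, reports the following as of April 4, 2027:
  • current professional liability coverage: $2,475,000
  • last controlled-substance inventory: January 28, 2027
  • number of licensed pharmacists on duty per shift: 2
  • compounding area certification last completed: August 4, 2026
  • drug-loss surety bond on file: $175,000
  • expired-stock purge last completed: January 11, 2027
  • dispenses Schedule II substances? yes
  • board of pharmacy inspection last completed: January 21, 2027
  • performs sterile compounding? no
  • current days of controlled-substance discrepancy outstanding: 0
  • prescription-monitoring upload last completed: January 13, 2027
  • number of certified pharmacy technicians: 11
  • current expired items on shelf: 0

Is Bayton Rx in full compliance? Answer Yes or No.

Yes

1. board of pharmacy inspection 73 days ago vs limit 120 → met
2. professional liability coverage $2,475,000 ≥ $2,400,000 → met
3. days of controlled-substance discrepancy outstanding 0 ≤ 1 → met
4. condition 'dispenses Schedule II substances' holds; compounding area certification 243 days ago vs limit 365 → met
5. controlled-substance inventory 66 days ago vs limit 90 → met
6. drug-loss surety bond $175,000 ≥ $165,000 → met
7. expired-stock purge 83 days ago vs limit 90 → met
8. condition 'performs sterile compounding' does not hold → requirement n/a → met
9. licensed pharmacists on duty per shift 2 ≥ 2 → met
10. expired items on shelf 0 ≤ 3 → met
11. certified pharmacy technicians 11 ≥ 6 → met
12. prescription-monitoring upload 81 days ago vs limit 90 → met
All met.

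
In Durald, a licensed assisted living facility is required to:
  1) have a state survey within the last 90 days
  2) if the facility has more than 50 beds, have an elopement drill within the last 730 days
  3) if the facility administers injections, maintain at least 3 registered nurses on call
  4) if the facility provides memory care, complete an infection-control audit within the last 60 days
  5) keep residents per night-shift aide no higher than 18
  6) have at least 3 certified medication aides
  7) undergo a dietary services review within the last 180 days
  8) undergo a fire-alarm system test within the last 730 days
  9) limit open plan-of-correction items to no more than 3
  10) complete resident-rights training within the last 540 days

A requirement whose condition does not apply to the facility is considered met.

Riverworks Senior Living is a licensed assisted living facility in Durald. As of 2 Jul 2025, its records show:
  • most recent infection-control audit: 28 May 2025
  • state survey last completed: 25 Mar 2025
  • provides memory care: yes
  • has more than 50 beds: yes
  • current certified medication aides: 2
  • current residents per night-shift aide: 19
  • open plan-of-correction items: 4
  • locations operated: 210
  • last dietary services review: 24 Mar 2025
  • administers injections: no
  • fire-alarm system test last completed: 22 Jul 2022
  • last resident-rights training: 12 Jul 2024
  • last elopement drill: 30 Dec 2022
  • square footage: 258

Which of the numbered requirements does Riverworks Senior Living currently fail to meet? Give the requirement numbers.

1, 2, 5, 6, 8, 9

1. state survey 99 days ago vs limit 90 → not met
2. condition 'has more than 50 beds' holds; elopement drill 915 days ago vs limit 730 → not met
3. condition 'administers injections' does not hold → requirement n/a → met
4. condition 'provides memory care' holds; infection-control audit 35 days ago vs limit 60 → met
5. residents per night-shift aide 19 > 18 → not met
6. certified medication aides 2 < 3 → not met
7. dietary services review 100 days ago vs limit 180 → met
8. fire-alarm system test 1076 days ago vs limit 730 → not met
9. open plan-of-correction items 4 > 3 → not met
10. resident-rights training 355 days ago vs limit 540 → met
Not met: 1, 2, 5, 6, 8, 9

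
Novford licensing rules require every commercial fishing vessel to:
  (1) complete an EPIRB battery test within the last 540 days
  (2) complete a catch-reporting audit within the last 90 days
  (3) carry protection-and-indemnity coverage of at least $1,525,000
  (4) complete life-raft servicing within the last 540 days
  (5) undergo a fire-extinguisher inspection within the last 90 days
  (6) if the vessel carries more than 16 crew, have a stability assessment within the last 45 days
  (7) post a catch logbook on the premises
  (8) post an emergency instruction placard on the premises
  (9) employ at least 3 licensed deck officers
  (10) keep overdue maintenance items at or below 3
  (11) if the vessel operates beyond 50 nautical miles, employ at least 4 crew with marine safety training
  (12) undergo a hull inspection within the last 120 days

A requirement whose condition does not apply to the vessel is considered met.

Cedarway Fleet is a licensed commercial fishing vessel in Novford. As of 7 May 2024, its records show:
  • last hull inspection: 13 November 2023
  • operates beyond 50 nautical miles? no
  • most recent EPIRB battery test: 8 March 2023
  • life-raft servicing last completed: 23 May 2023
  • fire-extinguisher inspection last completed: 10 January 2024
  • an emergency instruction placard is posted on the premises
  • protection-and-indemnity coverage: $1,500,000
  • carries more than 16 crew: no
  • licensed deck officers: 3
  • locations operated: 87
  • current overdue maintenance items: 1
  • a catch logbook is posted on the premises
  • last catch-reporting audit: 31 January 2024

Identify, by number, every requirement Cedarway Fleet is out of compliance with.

2, 3, 5, 12

1. EPIRB battery test 426 days ago vs limit 540 → met
2. catch-reporting audit 97 days ago vs limit 90 → not met
3. protection-and-indemnity coverage $1,500,000 < $1,525,000 → not met
4. life-raft servicing 350 days ago vs limit 540 → met
5. fire-extinguisher inspection 118 days ago vs limit 90 → not met
6. condition 'carries more than 16 crew' does not hold → requirement n/a → met
7. catch logbook present → met
8. emergency instruction placard present → met
9. licensed deck officers 3 ≥ 3 → met
10. overdue maintenance items 1 ≤ 3 → met
11. condition 'operates beyond 50 nautical miles' does not hold → requirement n/a → met
12. hull inspection 176 days ago vs limit 120 → not met
Not met: 2, 3, 5, 12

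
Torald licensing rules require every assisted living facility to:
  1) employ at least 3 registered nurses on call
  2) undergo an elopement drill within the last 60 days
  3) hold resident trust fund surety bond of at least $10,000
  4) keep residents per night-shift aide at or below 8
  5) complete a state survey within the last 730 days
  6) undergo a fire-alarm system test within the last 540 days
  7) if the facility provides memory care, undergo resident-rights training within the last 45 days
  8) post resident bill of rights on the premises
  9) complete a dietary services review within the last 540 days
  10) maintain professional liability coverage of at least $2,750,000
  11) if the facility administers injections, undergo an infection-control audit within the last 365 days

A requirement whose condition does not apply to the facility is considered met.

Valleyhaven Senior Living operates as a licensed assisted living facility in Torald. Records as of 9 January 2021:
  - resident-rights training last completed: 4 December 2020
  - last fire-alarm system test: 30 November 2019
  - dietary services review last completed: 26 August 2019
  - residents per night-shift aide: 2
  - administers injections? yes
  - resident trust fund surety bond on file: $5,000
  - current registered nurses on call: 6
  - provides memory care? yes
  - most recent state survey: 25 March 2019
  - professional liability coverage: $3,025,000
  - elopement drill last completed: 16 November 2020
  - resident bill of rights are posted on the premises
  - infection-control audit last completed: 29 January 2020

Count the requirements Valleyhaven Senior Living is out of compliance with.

1. registered nurses on call 6 ≥ 3 → met
2. elopement drill 54 days ago vs limit 60 → met
3. resident trust fund surety bond $5,000 < $10,000 → not met
4. residents per night-shift aide 2 ≤ 8 → met
5. state survey 656 days ago vs limit 730 → met
6. fire-alarm system test 406 days ago vs limit 540 → met
7. condition 'provides memory care' holds; resident-rights training 36 days ago vs limit 45 → met
8. resident bill of rights present → met
9. dietary services review 502 days ago vs limit 540 → met
10. professional liability coverage $3,025,000 ≥ $2,750,000 → met
11. condition 'administers injections' holds; infection-control audit 346 days ago vs limit 365 → met
Not met: 1 of 11

1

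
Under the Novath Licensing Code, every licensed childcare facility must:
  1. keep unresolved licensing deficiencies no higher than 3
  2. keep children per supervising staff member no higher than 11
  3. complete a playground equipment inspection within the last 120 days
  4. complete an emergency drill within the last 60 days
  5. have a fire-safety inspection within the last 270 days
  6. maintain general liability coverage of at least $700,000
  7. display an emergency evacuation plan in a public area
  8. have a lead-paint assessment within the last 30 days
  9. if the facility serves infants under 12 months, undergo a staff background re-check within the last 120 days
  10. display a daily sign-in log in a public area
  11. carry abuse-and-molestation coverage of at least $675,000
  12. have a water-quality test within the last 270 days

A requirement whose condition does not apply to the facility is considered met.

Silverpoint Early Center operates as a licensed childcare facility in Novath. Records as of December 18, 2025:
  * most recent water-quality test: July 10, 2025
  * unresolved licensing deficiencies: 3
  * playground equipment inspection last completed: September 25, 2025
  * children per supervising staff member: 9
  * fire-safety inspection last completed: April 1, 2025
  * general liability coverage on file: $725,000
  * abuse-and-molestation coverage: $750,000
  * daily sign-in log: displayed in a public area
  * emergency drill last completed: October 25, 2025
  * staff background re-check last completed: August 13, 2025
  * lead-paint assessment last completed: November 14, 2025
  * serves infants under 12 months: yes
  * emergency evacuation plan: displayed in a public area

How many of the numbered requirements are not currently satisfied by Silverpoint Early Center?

2

1. unresolved licensing deficiencies 3 ≤ 3 → met
2. children per supervising staff member 9 ≤ 11 → met
3. playground equipment inspection 84 days ago vs limit 120 → met
4. emergency drill 54 days ago vs limit 60 → met
5. fire-safety inspection 261 days ago vs limit 270 → met
6. general liability coverage $725,000 ≥ $700,000 → met
7. emergency evacuation plan present → met
8. lead-paint assessment 34 days ago vs limit 30 → not met
9. condition 'serves infants under 12 months' holds; staff background re-check 127 days ago vs limit 120 → not met
10. daily sign-in log present → met
11. abuse-and-molestation coverage $750,000 ≥ $675,000 → met
12. water-quality test 161 days ago vs limit 270 → met
Not met: 2 of 12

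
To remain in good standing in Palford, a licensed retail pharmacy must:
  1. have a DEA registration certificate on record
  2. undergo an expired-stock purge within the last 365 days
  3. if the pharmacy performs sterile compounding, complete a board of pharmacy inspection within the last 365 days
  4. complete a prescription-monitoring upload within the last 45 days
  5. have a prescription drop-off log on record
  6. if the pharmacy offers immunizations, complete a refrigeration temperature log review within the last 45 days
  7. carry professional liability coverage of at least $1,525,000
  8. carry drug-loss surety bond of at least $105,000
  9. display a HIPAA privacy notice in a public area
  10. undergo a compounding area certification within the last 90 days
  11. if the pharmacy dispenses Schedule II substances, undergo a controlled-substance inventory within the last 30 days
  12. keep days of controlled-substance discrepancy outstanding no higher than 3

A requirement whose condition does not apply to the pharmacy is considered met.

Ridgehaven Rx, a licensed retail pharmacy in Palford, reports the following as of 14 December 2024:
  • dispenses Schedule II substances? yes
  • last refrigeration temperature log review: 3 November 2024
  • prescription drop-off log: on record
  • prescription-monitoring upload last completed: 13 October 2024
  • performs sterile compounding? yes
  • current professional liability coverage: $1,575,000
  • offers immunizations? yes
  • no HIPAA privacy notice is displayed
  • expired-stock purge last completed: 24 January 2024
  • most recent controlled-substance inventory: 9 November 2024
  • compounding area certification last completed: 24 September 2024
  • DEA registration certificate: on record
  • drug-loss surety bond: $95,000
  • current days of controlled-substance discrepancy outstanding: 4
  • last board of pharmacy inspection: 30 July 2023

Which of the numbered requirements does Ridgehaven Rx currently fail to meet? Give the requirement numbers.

3, 4, 8, 9, 11, 12

1. DEA registration certificate present → met
2. expired-stock purge 325 days ago vs limit 365 → met
3. condition 'performs sterile compounding' holds; board of pharmacy inspection 503 days ago vs limit 365 → not met
4. prescription-monitoring upload 62 days ago vs limit 45 → not met
5. prescription drop-off log present → met
6. condition 'offers immunizations' holds; refrigeration temperature log review 41 days ago vs limit 45 → met
7. professional liability coverage $1,575,000 ≥ $1,525,000 → met
8. drug-loss surety bond $95,000 < $105,000 → not met
9. HIPAA privacy notice absent → not met
10. compounding area certification 81 days ago vs limit 90 → met
11. condition 'dispenses Schedule II substances' holds; controlled-substance inventory 35 days ago vs limit 30 → not met
12. days of controlled-substance discrepancy outstanding 4 > 3 → not met
Not met: 3, 4, 8, 9, 11, 12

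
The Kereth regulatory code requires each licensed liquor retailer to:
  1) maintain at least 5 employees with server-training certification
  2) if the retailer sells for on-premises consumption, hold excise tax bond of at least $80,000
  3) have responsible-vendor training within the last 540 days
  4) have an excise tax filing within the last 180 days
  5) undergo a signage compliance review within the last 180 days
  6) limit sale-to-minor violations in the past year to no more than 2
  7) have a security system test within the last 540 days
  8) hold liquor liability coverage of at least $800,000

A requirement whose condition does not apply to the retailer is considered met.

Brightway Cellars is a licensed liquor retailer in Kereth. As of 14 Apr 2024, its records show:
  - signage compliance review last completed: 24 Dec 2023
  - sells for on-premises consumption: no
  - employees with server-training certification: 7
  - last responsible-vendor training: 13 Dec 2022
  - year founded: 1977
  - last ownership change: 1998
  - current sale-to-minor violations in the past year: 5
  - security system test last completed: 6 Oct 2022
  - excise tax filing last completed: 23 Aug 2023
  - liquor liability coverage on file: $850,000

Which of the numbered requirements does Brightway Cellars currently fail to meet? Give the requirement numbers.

1. employees with server-training certification 7 ≥ 5 → met
2. condition 'sells for on-premises consumption' does not hold → requirement n/a → met
3. responsible-vendor training 488 days ago vs limit 540 → met
4. excise tax filing 235 days ago vs limit 180 → not met
5. signage compliance review 112 days ago vs limit 180 → met
6. sale-to-minor violations in the past year 5 > 2 → not met
7. security system test 556 days ago vs limit 540 → not met
8. liquor liability coverage $850,000 ≥ $800,000 → met
Not met: 4, 6, 7

4, 6, 7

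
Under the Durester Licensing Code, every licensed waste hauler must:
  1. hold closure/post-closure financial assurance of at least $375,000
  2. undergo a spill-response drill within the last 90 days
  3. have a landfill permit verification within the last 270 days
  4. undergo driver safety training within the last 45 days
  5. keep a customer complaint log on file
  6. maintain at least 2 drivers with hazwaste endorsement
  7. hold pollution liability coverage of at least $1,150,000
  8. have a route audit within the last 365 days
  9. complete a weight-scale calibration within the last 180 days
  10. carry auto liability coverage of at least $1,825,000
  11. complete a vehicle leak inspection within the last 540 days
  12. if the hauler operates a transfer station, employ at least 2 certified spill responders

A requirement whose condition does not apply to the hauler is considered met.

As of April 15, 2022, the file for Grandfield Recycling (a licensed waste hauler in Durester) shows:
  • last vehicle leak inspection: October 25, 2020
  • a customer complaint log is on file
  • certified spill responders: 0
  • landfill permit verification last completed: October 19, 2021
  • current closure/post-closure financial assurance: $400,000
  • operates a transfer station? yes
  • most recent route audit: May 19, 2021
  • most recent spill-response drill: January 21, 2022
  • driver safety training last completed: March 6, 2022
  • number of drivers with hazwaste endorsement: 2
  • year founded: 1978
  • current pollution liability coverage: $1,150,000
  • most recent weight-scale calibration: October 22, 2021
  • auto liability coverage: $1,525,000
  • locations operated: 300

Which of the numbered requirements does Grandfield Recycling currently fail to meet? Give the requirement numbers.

10, 12

1. closure/post-closure financial assurance $400,000 ≥ $375,000 → met
2. spill-response drill 84 days ago vs limit 90 → met
3. landfill permit verification 178 days ago vs limit 270 → met
4. driver safety training 40 days ago vs limit 45 → met
5. customer complaint log present → met
6. drivers with hazwaste endorsement 2 ≥ 2 → met
7. pollution liability coverage $1,150,000 ≥ $1,150,000 → met
8. route audit 331 days ago vs limit 365 → met
9. weight-scale calibration 175 days ago vs limit 180 → met
10. auto liability coverage $1,525,000 < $1,825,000 → not met
11. vehicle leak inspection 537 days ago vs limit 540 → met
12. condition 'operates a transfer station' holds; certified spill responders 0 < 2 → not met
Not met: 10, 12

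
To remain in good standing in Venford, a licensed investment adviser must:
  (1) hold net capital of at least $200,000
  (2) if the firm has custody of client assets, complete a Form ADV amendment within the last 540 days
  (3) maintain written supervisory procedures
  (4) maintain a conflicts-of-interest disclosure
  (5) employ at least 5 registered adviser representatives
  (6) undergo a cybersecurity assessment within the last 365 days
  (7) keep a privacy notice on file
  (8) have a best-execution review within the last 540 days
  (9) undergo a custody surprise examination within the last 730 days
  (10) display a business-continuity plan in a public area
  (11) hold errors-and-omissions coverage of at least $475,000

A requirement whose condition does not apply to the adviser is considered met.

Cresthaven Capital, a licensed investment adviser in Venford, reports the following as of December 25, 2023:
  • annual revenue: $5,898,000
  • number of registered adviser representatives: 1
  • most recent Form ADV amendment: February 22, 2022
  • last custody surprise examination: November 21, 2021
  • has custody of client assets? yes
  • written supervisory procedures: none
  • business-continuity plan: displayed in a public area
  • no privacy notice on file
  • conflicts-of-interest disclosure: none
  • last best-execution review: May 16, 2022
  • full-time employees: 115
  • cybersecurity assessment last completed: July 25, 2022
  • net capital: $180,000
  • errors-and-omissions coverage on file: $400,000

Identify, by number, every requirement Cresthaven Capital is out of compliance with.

1, 2, 3, 4, 5, 6, 7, 8, 9, 11

1. net capital $180,000 < $200,000 → not met
2. condition 'has custody of client assets' holds; Form ADV amendment 671 days ago vs limit 540 → not met
3. written supervisory procedures absent → not met
4. conflicts-of-interest disclosure absent → not met
5. registered adviser representatives 1 < 5 → not met
6. cybersecurity assessment 518 days ago vs limit 365 → not met
7. privacy notice absent → not met
8. best-execution review 588 days ago vs limit 540 → not met
9. custody surprise examination 764 days ago vs limit 730 → not met
10. business-continuity plan present → met
11. errors-and-omissions coverage $400,000 < $475,000 → not met
Not met: 1, 2, 3, 4, 5, 6, 7, 8, 9, 11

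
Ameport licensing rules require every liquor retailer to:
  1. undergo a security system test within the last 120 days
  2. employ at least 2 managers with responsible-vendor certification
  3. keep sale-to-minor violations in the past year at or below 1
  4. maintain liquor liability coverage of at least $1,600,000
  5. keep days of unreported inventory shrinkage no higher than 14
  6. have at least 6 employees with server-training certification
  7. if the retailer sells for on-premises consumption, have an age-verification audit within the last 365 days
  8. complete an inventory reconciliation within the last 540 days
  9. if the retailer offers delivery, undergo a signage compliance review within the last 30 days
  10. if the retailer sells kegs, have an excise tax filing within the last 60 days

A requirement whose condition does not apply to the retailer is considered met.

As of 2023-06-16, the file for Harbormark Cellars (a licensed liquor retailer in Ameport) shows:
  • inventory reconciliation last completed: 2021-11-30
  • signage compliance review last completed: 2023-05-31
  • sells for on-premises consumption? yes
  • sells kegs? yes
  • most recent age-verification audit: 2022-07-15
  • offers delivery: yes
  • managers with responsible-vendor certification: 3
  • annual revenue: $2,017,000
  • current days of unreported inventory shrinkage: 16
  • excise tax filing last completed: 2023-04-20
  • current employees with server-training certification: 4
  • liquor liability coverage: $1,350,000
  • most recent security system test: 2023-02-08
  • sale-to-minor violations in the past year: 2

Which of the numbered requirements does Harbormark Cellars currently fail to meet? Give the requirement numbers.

1. security system test 128 days ago vs limit 120 → not met
2. managers with responsible-vendor certification 3 ≥ 2 → met
3. sale-to-minor violations in the past year 2 > 1 → not met
4. liquor liability coverage $1,350,000 < $1,600,000 → not met
5. days of unreported inventory shrinkage 16 > 14 → not met
6. employees with server-training certification 4 < 6 → not met
7. condition 'sells for on-premises consumption' holds; age-verification audit 336 days ago vs limit 365 → met
8. inventory reconciliation 563 days ago vs limit 540 → not met
9. condition 'offers delivery' holds; signage compliance review 16 days ago vs limit 30 → met
10. condition 'sells kegs' holds; excise tax filing 57 days ago vs limit 60 → met
Not met: 1, 3, 4, 5, 6, 8

1, 3, 4, 5, 6, 8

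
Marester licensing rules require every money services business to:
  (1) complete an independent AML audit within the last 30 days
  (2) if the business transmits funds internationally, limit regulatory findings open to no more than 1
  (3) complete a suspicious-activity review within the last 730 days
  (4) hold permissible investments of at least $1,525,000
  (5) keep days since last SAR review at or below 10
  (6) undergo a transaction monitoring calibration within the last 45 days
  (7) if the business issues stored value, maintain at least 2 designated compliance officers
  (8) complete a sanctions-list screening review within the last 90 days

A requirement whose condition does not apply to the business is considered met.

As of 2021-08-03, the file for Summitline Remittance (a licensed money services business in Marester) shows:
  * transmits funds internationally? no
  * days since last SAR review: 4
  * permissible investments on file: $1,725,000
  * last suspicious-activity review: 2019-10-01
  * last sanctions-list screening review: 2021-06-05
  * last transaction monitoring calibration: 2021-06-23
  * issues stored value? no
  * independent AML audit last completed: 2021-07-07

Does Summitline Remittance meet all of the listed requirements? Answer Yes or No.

Yes

1. independent AML audit 27 days ago vs limit 30 → met
2. condition 'transmits funds internationally' does not hold → requirement n/a → met
3. suspicious-activity review 672 days ago vs limit 730 → met
4. permissible investments $1,725,000 ≥ $1,525,000 → met
5. days since last SAR review 4 ≤ 10 → met
6. transaction monitoring calibration 41 days ago vs limit 45 → met
7. condition 'issues stored value' does not hold → requirement n/a → met
8. sanctions-list screening review 59 days ago vs limit 90 → met
All met.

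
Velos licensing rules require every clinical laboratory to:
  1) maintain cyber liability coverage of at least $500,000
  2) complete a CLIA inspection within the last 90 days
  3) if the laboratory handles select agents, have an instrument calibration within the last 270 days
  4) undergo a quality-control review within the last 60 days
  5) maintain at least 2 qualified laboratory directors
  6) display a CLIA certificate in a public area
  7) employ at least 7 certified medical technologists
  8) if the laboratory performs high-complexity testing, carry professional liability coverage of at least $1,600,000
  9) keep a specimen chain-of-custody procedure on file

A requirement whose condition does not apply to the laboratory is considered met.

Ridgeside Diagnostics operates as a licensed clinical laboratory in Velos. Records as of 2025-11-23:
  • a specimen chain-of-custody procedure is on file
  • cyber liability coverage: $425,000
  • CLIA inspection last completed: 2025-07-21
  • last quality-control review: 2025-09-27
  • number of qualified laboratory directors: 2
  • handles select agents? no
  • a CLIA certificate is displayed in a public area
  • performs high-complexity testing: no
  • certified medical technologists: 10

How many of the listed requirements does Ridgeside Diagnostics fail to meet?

2

1. cyber liability coverage $425,000 < $500,000 → not met
2. CLIA inspection 125 days ago vs limit 90 → not met
3. condition 'handles select agents' does not hold → requirement n/a → met
4. quality-control review 57 days ago vs limit 60 → met
5. qualified laboratory directors 2 ≥ 2 → met
6. CLIA certificate present → met
7. certified medical technologists 10 ≥ 7 → met
8. condition 'performs high-complexity testing' does not hold → requirement n/a → met
9. specimen chain-of-custody procedure present → met
Not met: 2 of 9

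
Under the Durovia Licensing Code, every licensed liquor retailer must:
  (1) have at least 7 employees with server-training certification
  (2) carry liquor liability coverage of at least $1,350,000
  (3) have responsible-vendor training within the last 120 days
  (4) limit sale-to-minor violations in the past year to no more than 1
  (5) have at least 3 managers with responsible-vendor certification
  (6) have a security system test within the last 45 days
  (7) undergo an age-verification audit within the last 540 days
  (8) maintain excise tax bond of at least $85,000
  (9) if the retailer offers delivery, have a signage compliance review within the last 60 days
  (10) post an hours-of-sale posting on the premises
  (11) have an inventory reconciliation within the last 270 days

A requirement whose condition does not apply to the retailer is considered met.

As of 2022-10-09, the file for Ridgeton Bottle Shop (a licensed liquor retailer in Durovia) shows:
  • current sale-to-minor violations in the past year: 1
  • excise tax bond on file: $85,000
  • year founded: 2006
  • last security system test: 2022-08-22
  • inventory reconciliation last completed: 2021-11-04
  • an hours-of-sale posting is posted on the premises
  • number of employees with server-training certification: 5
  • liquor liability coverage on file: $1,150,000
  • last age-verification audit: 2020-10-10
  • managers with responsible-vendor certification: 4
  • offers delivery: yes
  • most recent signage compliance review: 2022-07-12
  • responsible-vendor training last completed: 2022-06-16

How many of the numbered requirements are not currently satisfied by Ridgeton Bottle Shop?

6

1. employees with server-training certification 5 < 7 → not met
2. liquor liability coverage $1,150,000 < $1,350,000 → not met
3. responsible-vendor training 115 days ago vs limit 120 → met
4. sale-to-minor violations in the past year 1 ≤ 1 → met
5. managers with responsible-vendor certification 4 ≥ 3 → met
6. security system test 48 days ago vs limit 45 → not met
7. age-verification audit 729 days ago vs limit 540 → not met
8. excise tax bond $85,000 ≥ $85,000 → met
9. condition 'offers delivery' holds; signage compliance review 89 days ago vs limit 60 → not met
10. hours-of-sale posting present → met
11. inventory reconciliation 339 days ago vs limit 270 → not met
Not met: 6 of 11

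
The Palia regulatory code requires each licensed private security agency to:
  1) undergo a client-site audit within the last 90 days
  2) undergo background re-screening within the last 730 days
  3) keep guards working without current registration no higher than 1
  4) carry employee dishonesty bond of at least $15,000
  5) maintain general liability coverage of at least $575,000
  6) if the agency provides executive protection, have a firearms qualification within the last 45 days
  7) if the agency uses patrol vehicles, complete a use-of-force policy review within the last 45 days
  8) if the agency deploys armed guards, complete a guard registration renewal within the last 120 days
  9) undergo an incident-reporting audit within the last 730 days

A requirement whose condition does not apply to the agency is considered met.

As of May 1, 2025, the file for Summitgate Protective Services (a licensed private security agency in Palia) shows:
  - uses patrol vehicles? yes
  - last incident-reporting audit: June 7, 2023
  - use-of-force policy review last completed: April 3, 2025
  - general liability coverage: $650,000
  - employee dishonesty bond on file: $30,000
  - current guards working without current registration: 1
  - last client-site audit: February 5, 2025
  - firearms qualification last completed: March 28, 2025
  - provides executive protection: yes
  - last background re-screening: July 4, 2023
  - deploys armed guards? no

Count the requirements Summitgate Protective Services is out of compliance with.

0

1. client-site audit 85 days ago vs limit 90 → met
2. background re-screening 667 days ago vs limit 730 → met
3. guards working without current registration 1 ≤ 1 → met
4. employee dishonesty bond $30,000 ≥ $15,000 → met
5. general liability coverage $650,000 ≥ $575,000 → met
6. condition 'provides executive protection' holds; firearms qualification 34 days ago vs limit 45 → met
7. condition 'uses patrol vehicles' holds; use-of-force policy review 28 days ago vs limit 45 → met
8. condition 'deploys armed guards' does not hold → requirement n/a → met
9. incident-reporting audit 694 days ago vs limit 730 → met
Not met: 0 of 9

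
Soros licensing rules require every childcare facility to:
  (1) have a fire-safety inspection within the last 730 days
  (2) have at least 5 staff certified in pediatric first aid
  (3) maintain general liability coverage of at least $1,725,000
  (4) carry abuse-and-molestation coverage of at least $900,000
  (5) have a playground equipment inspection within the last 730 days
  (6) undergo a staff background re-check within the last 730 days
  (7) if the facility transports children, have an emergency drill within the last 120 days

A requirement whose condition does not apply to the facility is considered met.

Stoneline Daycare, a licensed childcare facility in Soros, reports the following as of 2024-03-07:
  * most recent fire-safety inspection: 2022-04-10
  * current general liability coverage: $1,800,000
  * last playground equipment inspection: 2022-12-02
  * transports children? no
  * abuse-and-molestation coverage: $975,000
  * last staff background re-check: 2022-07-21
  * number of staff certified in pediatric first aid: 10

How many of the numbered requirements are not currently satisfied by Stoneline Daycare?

0

1. fire-safety inspection 697 days ago vs limit 730 → met
2. staff certified in pediatric first aid 10 ≥ 5 → met
3. general liability coverage $1,800,000 ≥ $1,725,000 → met
4. abuse-and-molestation coverage $975,000 ≥ $900,000 → met
5. playground equipment inspection 461 days ago vs limit 730 → met
6. staff background re-check 595 days ago vs limit 730 → met
7. condition 'transports children' does not hold → requirement n/a → met
Not met: 0 of 7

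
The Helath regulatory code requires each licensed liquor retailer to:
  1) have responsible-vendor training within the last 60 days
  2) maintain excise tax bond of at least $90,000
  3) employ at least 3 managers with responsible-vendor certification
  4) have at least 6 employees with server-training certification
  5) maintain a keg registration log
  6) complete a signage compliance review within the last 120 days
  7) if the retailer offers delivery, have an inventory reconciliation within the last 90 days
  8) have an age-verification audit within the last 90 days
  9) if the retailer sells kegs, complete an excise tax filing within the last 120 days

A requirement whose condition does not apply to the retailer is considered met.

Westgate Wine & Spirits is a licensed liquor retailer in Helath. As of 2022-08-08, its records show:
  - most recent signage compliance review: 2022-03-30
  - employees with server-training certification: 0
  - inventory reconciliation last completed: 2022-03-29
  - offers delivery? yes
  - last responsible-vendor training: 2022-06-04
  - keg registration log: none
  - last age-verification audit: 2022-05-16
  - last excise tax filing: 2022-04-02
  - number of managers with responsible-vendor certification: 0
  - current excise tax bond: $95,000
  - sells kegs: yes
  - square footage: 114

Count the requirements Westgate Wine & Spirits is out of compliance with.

1. responsible-vendor training 65 days ago vs limit 60 → not met
2. excise tax bond $95,000 ≥ $90,000 → met
3. managers with responsible-vendor certification 0 < 3 → not met
4. employees with server-training certification 0 < 6 → not met
5. keg registration log absent → not met
6. signage compliance review 131 days ago vs limit 120 → not met
7. condition 'offers delivery' holds; inventory reconciliation 132 days ago vs limit 90 → not met
8. age-verification audit 84 days ago vs limit 90 → met
9. condition 'sells kegs' holds; excise tax filing 128 days ago vs limit 120 → not met
Not met: 7 of 9

7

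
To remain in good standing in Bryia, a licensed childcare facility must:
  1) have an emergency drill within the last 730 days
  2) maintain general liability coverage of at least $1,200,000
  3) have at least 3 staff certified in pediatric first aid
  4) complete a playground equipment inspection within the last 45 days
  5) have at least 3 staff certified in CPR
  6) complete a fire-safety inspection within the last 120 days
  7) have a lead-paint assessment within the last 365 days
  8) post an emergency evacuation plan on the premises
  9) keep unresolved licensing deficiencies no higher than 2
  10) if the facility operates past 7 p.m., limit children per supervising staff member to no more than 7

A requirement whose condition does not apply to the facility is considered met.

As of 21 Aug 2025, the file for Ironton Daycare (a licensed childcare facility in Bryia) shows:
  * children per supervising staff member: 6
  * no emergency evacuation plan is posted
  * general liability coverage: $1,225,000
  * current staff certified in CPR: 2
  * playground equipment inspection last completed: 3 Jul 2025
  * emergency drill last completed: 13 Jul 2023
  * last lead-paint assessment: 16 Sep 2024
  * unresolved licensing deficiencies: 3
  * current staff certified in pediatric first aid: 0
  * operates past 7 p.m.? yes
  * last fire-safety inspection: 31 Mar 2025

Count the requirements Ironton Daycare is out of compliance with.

7

1. emergency drill 770 days ago vs limit 730 → not met
2. general liability coverage $1,225,000 ≥ $1,200,000 → met
3. staff certified in pediatric first aid 0 < 3 → not met
4. playground equipment inspection 49 days ago vs limit 45 → not met
5. staff certified in CPR 2 < 3 → not met
6. fire-safety inspection 143 days ago vs limit 120 → not met
7. lead-paint assessment 339 days ago vs limit 365 → met
8. emergency evacuation plan absent → not met
9. unresolved licensing deficiencies 3 > 2 → not met
10. condition 'operates past 7 p.m.' holds; children per supervising staff member 6 ≤ 7 → met
Not met: 7 of 10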